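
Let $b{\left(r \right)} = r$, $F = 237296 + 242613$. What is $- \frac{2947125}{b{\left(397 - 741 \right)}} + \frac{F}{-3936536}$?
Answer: $\frac{181270290161}{21158881} \approx 8567.1$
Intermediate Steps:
$F = 479909$
$- \frac{2947125}{b{\left(397 - 741 \right)}} + \frac{F}{-3936536} = - \frac{2947125}{397 - 741} + \frac{479909}{-3936536} = - \frac{2947125}{-344} + 479909 \left(- \frac{1}{3936536}\right) = \left(-2947125\right) \left(- \frac{1}{344}\right) - \frac{479909}{3936536} = \frac{2947125}{344} - \frac{479909}{3936536} = \frac{181270290161}{21158881}$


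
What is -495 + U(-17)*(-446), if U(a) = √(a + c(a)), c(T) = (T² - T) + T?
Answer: -495 - 1784*√17 ≈ -7850.6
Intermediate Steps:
c(T) = T²
U(a) = √(a + a²)
-495 + U(-17)*(-446) = -495 + √(-17*(1 - 17))*(-446) = -495 + √(-17*(-16))*(-446) = -495 + √272*(-446) = -495 + (4*√17)*(-446) = -495 - 1784*√17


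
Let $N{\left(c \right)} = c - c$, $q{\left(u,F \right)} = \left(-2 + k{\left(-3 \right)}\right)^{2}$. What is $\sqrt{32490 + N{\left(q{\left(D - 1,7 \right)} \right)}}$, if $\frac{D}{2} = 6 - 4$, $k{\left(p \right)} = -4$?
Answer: $57 \sqrt{10} \approx 180.25$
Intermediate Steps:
$D = 4$ ($D = 2 \left(6 - 4\right) = 2 \cdot 2 = 4$)
$q{\left(u,F \right)} = 36$ ($q{\left(u,F \right)} = \left(-2 - 4\right)^{2} = \left(-6\right)^{2} = 36$)
$N{\left(c \right)} = 0$
$\sqrt{32490 + N{\left(q{\left(D - 1,7 \right)} \right)}} = \sqrt{32490 + 0} = \sqrt{32490} = 57 \sqrt{10}$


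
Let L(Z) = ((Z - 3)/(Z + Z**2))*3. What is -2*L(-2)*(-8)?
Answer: -120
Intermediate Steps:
L(Z) = 3*(-3 + Z)/(Z + Z**2) (L(Z) = ((-3 + Z)/(Z + Z**2))*3 = 3*(-3 + Z)/(Z + Z**2))
-2*L(-2)*(-8) = -6*(-3 - 2)/((-2)*(1 - 2))*(-8) = -6*(-1)*(-5)/(2*(-1))*(-8) = -6*(-1)*(-1)*(-5)/2*(-8) = -2*(-15/2)*(-8) = 15*(-8) = -120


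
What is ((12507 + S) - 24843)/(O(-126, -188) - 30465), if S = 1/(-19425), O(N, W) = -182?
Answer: 239626801/595317975 ≈ 0.40252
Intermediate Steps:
S = -1/19425 ≈ -5.1480e-5
((12507 + S) - 24843)/(O(-126, -188) - 30465) = ((12507 - 1/19425) - 24843)/(-182 - 30465) = (242948474/19425 - 24843)/(-30647) = -239626801/19425*(-1/30647) = 239626801/595317975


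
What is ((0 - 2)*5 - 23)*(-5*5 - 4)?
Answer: 957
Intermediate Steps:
((0 - 2)*5 - 23)*(-5*5 - 4) = (-2*5 - 23)*(-25 - 4) = (-10 - 23)*(-29) = -33*(-29) = 957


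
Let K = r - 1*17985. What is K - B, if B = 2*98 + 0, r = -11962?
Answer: -30143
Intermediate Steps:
B = 196 (B = 196 + 0 = 196)
K = -29947 (K = -11962 - 1*17985 = -11962 - 17985 = -29947)
K - B = -29947 - 1*196 = -29947 - 196 = -30143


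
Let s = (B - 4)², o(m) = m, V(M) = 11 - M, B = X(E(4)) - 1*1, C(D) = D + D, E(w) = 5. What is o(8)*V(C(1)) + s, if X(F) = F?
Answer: 72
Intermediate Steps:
C(D) = 2*D
B = 4 (B = 5 - 1*1 = 5 - 1 = 4)
s = 0 (s = (4 - 4)² = 0² = 0)
o(8)*V(C(1)) + s = 8*(11 - 2) + 0 = 8*9 + 0 = 72 + 0 = 72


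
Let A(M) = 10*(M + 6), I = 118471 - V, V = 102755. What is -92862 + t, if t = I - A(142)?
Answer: -78626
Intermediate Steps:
I = 15716 (I = 118471 - 1*102755 = 118471 - 102755 = 15716)
A(M) = 60 + 10*M (A(M) = 10*(6 + M) = 60 + 10*M)
t = 14236 (t = 15716 - (60 + 10*142) = 15716 - (60 + 1420) = 15716 - 1*1480 = 15716 - 1480 = 14236)
-92862 + t = -92862 + 14236 = -78626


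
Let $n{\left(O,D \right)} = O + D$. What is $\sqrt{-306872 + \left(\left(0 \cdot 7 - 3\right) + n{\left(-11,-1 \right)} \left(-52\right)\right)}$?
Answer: $11 i \sqrt{2531} \approx 553.4 i$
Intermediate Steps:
$n{\left(O,D \right)} = D + O$
$\sqrt{-306872 + \left(\left(0 \cdot 7 - 3\right) + n{\left(-11,-1 \right)} \left(-52\right)\right)} = \sqrt{-306872 + \left(\left(0 \cdot 7 - 3\right) + \left(-1 - 11\right) \left(-52\right)\right)} = \sqrt{-306872 + \left(\left(0 - 3\right) - -624\right)} = \sqrt{-306872 + \left(-3 + 624\right)} = \sqrt{-306872 + 621} = \sqrt{-306251} = 11 i \sqrt{2531}$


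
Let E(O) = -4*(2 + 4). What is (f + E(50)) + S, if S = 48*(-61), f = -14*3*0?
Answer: -2952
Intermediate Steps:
f = 0 (f = -42*0 = 0)
S = -2928
E(O) = -24 (E(O) = -4*6 = -24)
(f + E(50)) + S = (0 - 24) - 2928 = -24 - 2928 = -2952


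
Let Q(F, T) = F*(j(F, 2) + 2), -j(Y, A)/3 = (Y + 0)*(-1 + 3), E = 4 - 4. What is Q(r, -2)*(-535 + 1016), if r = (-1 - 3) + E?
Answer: -50024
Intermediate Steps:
E = 0
j(Y, A) = -6*Y (j(Y, A) = -3*(Y + 0)*(-1 + 3) = -3*Y*2 = -6*Y)
r = -4 (r = (-1 - 3) + 0 = -4 + 0 = -4)
Q(F, T) = F*(2 - 6*F) (Q(F, T) = F*(-6*F + 2) = F*(2 - 6*F))
Q(r, -2)*(-535 + 1016) = (2*(-4)*(1 - 3*(-4)))*(-535 + 1016) = (2*(-4)*(1 + 12))*481 = (2*(-4)*13)*481 = -104*481 = -50024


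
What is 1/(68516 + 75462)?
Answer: 1/143978 ≈ 6.9455e-6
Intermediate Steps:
1/(68516 + 75462) = 1/143978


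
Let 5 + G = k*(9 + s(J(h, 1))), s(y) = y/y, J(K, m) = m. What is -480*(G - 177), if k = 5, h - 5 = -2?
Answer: 63360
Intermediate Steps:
h = 3 (h = 5 - 2 = 3)
s(y) = 1
G = 45 (G = -5 + 5*(9 + 1) = -5 + 5*10 = -5 + 50 = 45)
-480*(G - 177) = -480*(45 - 177) = -480*(-132) = 63360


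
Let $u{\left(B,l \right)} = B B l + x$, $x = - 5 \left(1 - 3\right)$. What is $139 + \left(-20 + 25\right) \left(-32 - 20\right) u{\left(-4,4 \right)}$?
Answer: $-19101$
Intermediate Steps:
$x = 10$ ($x = \left(-5\right) \left(-2\right) = 10$)
$u{\left(B,l \right)} = 10 + l B^{2}$ ($u{\left(B,l \right)} = B B l + 10 = B^{2} l + 10 = l B^{2} + 10 = 10 + l B^{2}$)
$139 + \left(-20 + 25\right) \left(-32 - 20\right) u{\left(-4,4 \right)} = 139 + \left(-20 + 25\right) \left(-32 - 20\right) \left(10 + 4 \left(-4\right)^{2}\right) = 139 + 5 \left(-52\right) \left(10 + 4 \cdot 16\right) = 139 - 260 \left(10 + 64\right) = 139 - 19240 = -19101$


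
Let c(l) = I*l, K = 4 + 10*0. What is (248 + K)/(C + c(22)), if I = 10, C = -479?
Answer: -36/37 ≈ -0.97297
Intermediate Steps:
K = 4 (K = 4 + 0 = 4)
c(l) = 10*l
(248 + K)/(C + c(22)) = (248 + 4)/(-479 + 10*22) = 252/(-479 + 220) = 252/(-259) = 252*(-1/259) = -36/37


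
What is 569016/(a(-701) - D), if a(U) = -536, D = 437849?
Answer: -569016/438385 ≈ -1.2980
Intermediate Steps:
569016/(a(-701) - D) = 569016/(-536 - 1*437849) = 569016/(-536 - 437849) = 569016/(-438385) = 569016*(-1/438385) = -569016/438385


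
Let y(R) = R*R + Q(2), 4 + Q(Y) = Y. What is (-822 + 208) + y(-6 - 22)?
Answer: 168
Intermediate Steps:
Q(Y) = -4 + Y
y(R) = -2 + R² (y(R) = R*R + (-4 + 2) = R² - 2 = -2 + R²)
(-822 + 208) + y(-6 - 22) = (-822 + 208) + (-2 + (-6 - 22)²) = -614 + (-2 + (-28)²) = -614 + (-2 + 784) = -614 + 782 = 168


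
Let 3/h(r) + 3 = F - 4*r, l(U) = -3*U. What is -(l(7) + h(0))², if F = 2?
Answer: -576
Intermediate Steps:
h(r) = 3/(-1 - 4*r) (h(r) = 3/(-3 + (2 - 4*r)) = 3/(-1 - 4*r))
-(l(7) + h(0))² = -(-3*7 - 3/(1 + 4*0))² = -(-21 - 3/(1 + 0))² = -(-21 - 3/1)² = -(-21 - 3*1)² = -(-21 - 3)² = -1*(-24)² = -1*576 = -576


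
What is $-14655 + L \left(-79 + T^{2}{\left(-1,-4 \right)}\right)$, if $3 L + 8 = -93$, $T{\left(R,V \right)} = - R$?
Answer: $-12029$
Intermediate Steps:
$L = - \frac{101}{3}$ ($L = - \frac{8}{3} + \frac{1}{3} \left(-93\right) = - \frac{8}{3} - 31 = - \frac{101}{3} \approx -33.667$)
$-14655 + L \left(-79 + T^{2}{\left(-1,-4 \right)}\right) = -14655 - \frac{101 \left(-79 + \left(\left(-1\right) \left(-1\right)\right)^{2}\right)}{3} = -14655 - \frac{101 \left(-79 + 1^{2}\right)}{3} = -14655 - \frac{101 \left(-79 + 1\right)}{3} = -14655 - -2626 = -14655 + 2626 = -12029$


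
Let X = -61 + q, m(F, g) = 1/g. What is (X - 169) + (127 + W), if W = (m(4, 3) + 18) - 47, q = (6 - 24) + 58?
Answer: -275/3 ≈ -91.667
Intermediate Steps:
q = 40 (q = -18 + 58 = 40)
W = -86/3 (W = (1/3 + 18) - 47 = (⅓ + 18) - 47 = 55/3 - 47 = -86/3 ≈ -28.667)
X = -21 (X = -61 + 40 = -21)
(X - 169) + (127 + W) = (-21 - 169) + (127 - 86/3) = -190 + 295/3 = -275/3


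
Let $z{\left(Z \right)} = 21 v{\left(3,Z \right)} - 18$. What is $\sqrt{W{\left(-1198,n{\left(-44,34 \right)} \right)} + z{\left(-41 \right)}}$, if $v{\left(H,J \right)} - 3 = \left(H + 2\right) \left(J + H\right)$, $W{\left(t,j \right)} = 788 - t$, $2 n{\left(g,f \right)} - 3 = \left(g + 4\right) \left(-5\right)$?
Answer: $i \sqrt{1959} \approx 44.261 i$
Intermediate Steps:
$n{\left(g,f \right)} = - \frac{17}{2} - \frac{5 g}{2}$ ($n{\left(g,f \right)} = \frac{3}{2} + \frac{\left(g + 4\right) \left(-5\right)}{2} = \frac{3}{2} + \frac{\left(4 + g\right) \left(-5\right)}{2} = \frac{3}{2} + \frac{-20 - 5 g}{2} = \frac{3}{2} - \left(10 + \frac{5 g}{2}\right) = - \frac{17}{2} - \frac{5 g}{2}$)
$v{\left(H,J \right)} = 3 + \left(2 + H\right) \left(H + J\right)$ ($v{\left(H,J \right)} = 3 + \left(H + 2\right) \left(J + H\right) = 3 + \left(2 + H\right) \left(H + J\right)$)
$z{\left(Z \right)} = 360 + 105 Z$ ($z{\left(Z \right)} = 21 \left(3 + 3^{2} + 2 \cdot 3 + 2 Z + 3 Z\right) - 18 = 21 \left(3 + 9 + 6 + 2 Z + 3 Z\right) - 18 = 21 \left(18 + 5 Z\right) - 18 = \left(378 + 105 Z\right) - 18 = 360 + 105 Z$)
$\sqrt{W{\left(-1198,n{\left(-44,34 \right)} \right)} + z{\left(-41 \right)}} = \sqrt{\left(788 - -1198\right) + \left(360 + 105 \left(-41\right)\right)} = \sqrt{\left(788 + 1198\right) + \left(360 - 4305\right)} = \sqrt{1986 - 3945} = \sqrt{-1959} = i \sqrt{1959}$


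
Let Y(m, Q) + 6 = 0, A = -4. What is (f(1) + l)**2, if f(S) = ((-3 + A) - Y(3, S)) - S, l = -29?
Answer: 961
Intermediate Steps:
Y(m, Q) = -6 (Y(m, Q) = -6 + 0 = -6)
f(S) = -1 - S (f(S) = ((-3 - 4) - 1*(-6)) - S = (-7 + 6) - S = -1 - S)
(f(1) + l)**2 = ((-1 - 1*1) - 29)**2 = ((-1 - 1) - 29)**2 = (-2 - 29)**2 = (-31)**2 = 961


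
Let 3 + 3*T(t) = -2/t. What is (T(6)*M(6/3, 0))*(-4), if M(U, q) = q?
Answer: 0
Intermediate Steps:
T(t) = -1 - 2/(3*t) (T(t) = -1 + (-2/t)/3 = -1 - 2/(3*t))
(T(6)*M(6/3, 0))*(-4) = (((-2/3 - 1*6)/6)*0)*(-4) = (((-2/3 - 6)/6)*0)*(-4) = (((1/6)*(-20/3))*0)*(-4) = -10/9*0*(-4) = 0*(-4) = 0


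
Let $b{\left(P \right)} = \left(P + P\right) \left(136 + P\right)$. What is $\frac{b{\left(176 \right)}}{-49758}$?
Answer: $- \frac{18304}{8293} \approx -2.2072$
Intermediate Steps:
$b{\left(P \right)} = 2 P \left(136 + P\right)$
$\frac{b{\left(176 \right)}}{-49758} = \frac{2 \cdot 176 \left(136 + 176\right)}{-49758} = 2 \cdot 176 \cdot 312 \left(- \frac{1}{49758}\right) = 109824 \left(- \frac{1}{49758}\right) = - \frac{18304}{8293}$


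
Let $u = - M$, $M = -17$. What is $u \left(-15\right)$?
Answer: $-255$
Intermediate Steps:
$u = 17$ ($u = \left(-1\right) \left(-17\right) = 17$)
$u \left(-15\right) = 17 \left(-15\right) = -255$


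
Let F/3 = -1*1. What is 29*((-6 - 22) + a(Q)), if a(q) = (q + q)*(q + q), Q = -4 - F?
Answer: -696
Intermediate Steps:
F = -3 (F = 3*(-1*1) = 3*(-1) = -3)
Q = -1 (Q = -4 - 1*(-3) = -4 + 3 = -1)
a(q) = 4*q² (a(q) = (2*q)*(2*q) = 4*q²)
29*((-6 - 22) + a(Q)) = 29*((-6 - 22) + 4*(-1)²) = 29*(-28 + 4*1) = 29*(-28 + 4) = 29*(-24) = -696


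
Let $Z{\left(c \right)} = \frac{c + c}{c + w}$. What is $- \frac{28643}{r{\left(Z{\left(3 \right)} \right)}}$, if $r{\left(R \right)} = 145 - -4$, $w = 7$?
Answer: $- \frac{28643}{149} \approx -192.23$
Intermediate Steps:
$Z{\left(c \right)} = \frac{2 c}{7 + c}$ ($Z{\left(c \right)} = \frac{c + c}{c + 7} = \frac{2 c}{7 + c}$)
$r{\left(R \right)} = 149$ ($r{\left(R \right)} = 145 + 4 = 149$)
$- \frac{28643}{r{\left(Z{\left(3 \right)} \right)}} = - \frac{28643}{149}$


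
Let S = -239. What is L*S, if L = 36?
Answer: -8604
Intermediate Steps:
L*S = 36*(-239) = -8604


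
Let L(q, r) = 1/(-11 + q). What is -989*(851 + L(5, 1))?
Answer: -5048845/6 ≈ -8.4147e+5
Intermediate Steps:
-989*(851 + L(5, 1)) = -989*(851 + 1/(-11 + 5)) = -989*(851 + 1/(-6)) = -989*(851 - ⅙) = -989*5105/6 = -5048845/6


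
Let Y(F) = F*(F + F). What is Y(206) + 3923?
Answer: 88795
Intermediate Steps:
Y(F) = 2*F² (Y(F) = F*(2*F) = 2*F²)
Y(206) + 3923 = 2*206² + 3923 = 2*42436 + 3923 = 84872 + 3923 = 88795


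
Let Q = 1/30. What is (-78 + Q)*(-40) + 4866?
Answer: 23954/3 ≈ 7984.7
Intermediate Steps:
Q = 1/30 ≈ 0.033333
(-78 + Q)*(-40) + 4866 = (-78 + 1/30)*(-40) + 4866 = -2339/30*(-40) + 4866 = 9356/3 + 4866 = 23954/3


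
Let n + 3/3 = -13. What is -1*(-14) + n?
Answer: 0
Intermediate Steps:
n = -14 (n = -1 - 13 = -14)
-1*(-14) + n = -1*(-14) - 14 = 14 - 14 = 0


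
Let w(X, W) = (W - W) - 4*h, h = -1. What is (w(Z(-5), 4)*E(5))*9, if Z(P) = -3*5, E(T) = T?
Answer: 180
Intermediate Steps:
Z(P) = -15
w(X, W) = 4 (w(X, W) = (W - W) - 4*(-1) = 0 + 4 = 4)
(w(Z(-5), 4)*E(5))*9 = (4*5)*9 = 20*9 = 180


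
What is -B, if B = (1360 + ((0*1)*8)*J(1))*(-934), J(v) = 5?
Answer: 1270240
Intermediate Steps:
B = -1270240 (B = (1360 + ((0*1)*8)*5)*(-934) = (1360 + (0*8)*5)*(-934) = (1360 + 0*5)*(-934) = (1360 + 0)*(-934) = 1360*(-934) = -1270240)
-B = -1*(-1270240) = 1270240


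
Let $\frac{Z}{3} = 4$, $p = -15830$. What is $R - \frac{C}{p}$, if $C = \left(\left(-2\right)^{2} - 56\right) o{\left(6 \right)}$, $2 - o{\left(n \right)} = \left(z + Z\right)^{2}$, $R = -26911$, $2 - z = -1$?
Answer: $- \frac{212994767}{7915} \approx -26910.0$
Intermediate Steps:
$z = 3$ ($z = 2 - -1 = 2 + 1 = 3$)
$Z = 12$ ($Z = 3 \cdot 4 = 12$)
$o{\left(n \right)} = -223$ ($o{\left(n \right)} = 2 - \left(3 + 12\right)^{2} = 2 - 15^{2} = 2 - 225 = -223$)
$C = 11596$ ($C = \left(\left(-2\right)^{2} - 56\right) \left(-223\right) = \left(4 - 56\right) \left(-223\right) = \left(-52\right) \left(-223\right) = 11596$)
$R - \frac{C}{p} = -26911 - \frac{11596}{-15830} = -26911 - 11596 \left(- \frac{1}{15830}\right) = -26911 - - \frac{5798}{7915} = -26911 + \frac{5798}{7915} = - \frac{212994767}{7915}$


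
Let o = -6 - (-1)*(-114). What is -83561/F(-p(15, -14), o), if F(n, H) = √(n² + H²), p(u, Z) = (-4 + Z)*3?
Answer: -83561*√481/2886 ≈ -635.01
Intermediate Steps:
p(u, Z) = -12 + 3*Z
o = -120 (o = -6 - 1*114 = -6 - 114 = -120)
F(n, H) = √(H² + n²)
-83561/F(-p(15, -14), o) = -83561/√((-120)² + (-(-12 + 3*(-14)))²) = -83561/√(14400 + (-(-12 - 42))²) = -83561/√(14400 + (-1*(-54))²) = -83561/√(14400 + 54²) = -83561/√(14400 + 2916) = -83561*√481/2886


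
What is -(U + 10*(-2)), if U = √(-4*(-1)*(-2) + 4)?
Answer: 20 - 2*I ≈ 20.0 - 2.0*I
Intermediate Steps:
U = 2*I (U = √(4*(-2) + 4) = √(-8 + 4) = √(-4) = 2*I ≈ 2.0*I)
-(U + 10*(-2)) = -(2*I + 10*(-2)) = -(2*I - 20) = -(-20 + 2*I) = 20 - 2*I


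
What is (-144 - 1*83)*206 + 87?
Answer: -46675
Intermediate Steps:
(-144 - 1*83)*206 + 87 = (-144 - 83)*206 + 87 = -227*206 + 87 = -46762 + 87 = -46675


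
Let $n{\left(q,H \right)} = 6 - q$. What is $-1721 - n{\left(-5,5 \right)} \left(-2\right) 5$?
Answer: $-1611$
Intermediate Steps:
$-1721 - n{\left(-5,5 \right)} \left(-2\right) 5 = -1721 - \left(6 - -5\right) \left(-2\right) 5 = -1721 - \left(6 + 5\right) \left(-2\right) 5 = -1721 - 11 \left(-2\right) 5 = -1721 - \left(-22\right) 5 = -1721 - -110 = -1721 + 110 = -1611$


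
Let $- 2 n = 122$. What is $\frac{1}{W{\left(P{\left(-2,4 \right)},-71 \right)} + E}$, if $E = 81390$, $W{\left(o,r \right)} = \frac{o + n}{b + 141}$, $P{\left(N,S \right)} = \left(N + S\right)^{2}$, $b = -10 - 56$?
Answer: $\frac{25}{2034731} \approx 1.2287 \cdot 10^{-5}$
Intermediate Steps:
$n = -61$ ($n = \left(- \frac{1}{2}\right) 122 = -61$)
$b = -66$
$W{\left(o,r \right)} = - \frac{61}{75} + \frac{o}{75}$ ($W{\left(o,r \right)} = \frac{o - 61}{-66 + 141} = \frac{-61 + o}{75} = \left(-61 + o\right) \frac{1}{75} = - \frac{61}{75} + \frac{o}{75}$)
$\frac{1}{W{\left(P{\left(-2,4 \right)},-71 \right)} + E} = \frac{1}{\left(- \frac{61}{75} + \frac{\left(-2 + 4\right)^{2}}{75}\right) + 81390} = \frac{1}{\left(- \frac{61}{75} + \frac{2^{2}}{75}\right) + 81390} = \frac{1}{\left(- \frac{61}{75} + \frac{1}{75} \cdot 4\right) + 81390} = \frac{1}{\left(- \frac{61}{75} + \frac{4}{75}\right) + 81390} = \frac{1}{- \frac{19}{25} + 81390} = \frac{1}{\frac{2034731}{25}} = \frac{25}{2034731}$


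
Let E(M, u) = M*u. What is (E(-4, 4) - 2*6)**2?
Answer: 784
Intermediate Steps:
(E(-4, 4) - 2*6)**2 = (-4*4 - 2*6)**2 = (-16 - 12)**2 = (-28)**2 = 784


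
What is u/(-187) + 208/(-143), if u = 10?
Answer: -282/187 ≈ -1.5080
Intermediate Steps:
u/(-187) + 208/(-143) = 10/(-187) + 208/(-143) = 10*(-1/187) + 208*(-1/143) = -10/187 - 16/11 = -282/187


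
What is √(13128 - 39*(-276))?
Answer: 2*√5973 ≈ 154.57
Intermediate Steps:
√(13128 - 39*(-276)) = √(13128 + 10764) = √23892 = 2*√5973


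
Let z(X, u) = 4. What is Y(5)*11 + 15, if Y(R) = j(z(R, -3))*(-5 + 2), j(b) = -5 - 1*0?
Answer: 180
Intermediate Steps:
j(b) = -5 (j(b) = -5 + 0 = -5)
Y(R) = 15 (Y(R) = -5*(-5 + 2) = -5*(-3) = 15)
Y(5)*11 + 15 = 15*11 + 15 = 165 + 15 = 180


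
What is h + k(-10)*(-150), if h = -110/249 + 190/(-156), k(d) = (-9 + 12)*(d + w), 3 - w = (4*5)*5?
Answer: 311712355/6474 ≈ 48148.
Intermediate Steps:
w = -97 (w = 3 - 4*5*5 = 3 - 20*5 = 3 - 1*100 = 3 - 100 = -97)
k(d) = -291 + 3*d (k(d) = (-9 + 12)*(d - 97) = 3*(-97 + d) = -291 + 3*d)
h = -10745/6474 (h = -110*1/249 + 190*(-1/156) = -110/249 - 95/78 = -10745/6474 ≈ -1.6597)
h + k(-10)*(-150) = -10745/6474 + (-291 + 3*(-10))*(-150) = -10745/6474 + (-291 - 30)*(-150) = -10745/6474 - 321*(-150) = -10745/6474 + 48150 = 311712355/6474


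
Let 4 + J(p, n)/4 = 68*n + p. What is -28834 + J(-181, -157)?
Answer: -72278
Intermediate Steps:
J(p, n) = -16 + 4*p + 272*n (J(p, n) = -16 + 4*(68*n + p) = -16 + 4*(p + 68*n) = -16 + (4*p + 272*n) = -16 + 4*p + 272*n)
-28834 + J(-181, -157) = -28834 + (-16 + 4*(-181) + 272*(-157)) = -28834 + (-16 - 724 - 42704) = -28834 - 43444 = -72278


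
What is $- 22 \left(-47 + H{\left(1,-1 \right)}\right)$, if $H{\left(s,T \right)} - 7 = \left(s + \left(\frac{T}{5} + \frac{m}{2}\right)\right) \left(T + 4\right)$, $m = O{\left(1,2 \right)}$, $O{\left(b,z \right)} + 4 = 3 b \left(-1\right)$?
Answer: $\frac{5291}{5} \approx 1058.2$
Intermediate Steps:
$O{\left(b,z \right)} = -4 - 3 b$ ($O{\left(b,z \right)} = -4 + 3 b \left(-1\right) = -4 - 3 b$)
$m = -7$ ($m = -4 - 3 = -7$)
$H{\left(s,T \right)} = 7 + \left(4 + T\right) \left(- \frac{7}{2} + s + \frac{T}{5}\right)$ ($H{\left(s,T \right)} = 7 + \left(s + \left(\frac{T}{5} - \frac{7}{2}\right)\right) \left(T + 4\right) = 7 + \left(s + \left(T \frac{1}{5} - \frac{7}{2}\right)\right) \left(4 + T\right) = 7 + \left(s + \left(\frac{T}{5} - \frac{7}{2}\right)\right) \left(4 + T\right) = 7 + \left(s + \left(- \frac{7}{2} + \frac{T}{5}\right)\right) \left(4 + T\right) = 7 + \left(- \frac{7}{2} + s + \frac{T}{5}\right) \left(4 + T\right) = 7 + \left(4 + T\right) \left(- \frac{7}{2} + s + \frac{T}{5}\right)$)
$- 22 \left(-47 + H{\left(1,-1 \right)}\right) = - 22 \left(-47 - \left(\frac{13}{10} - \frac{1}{5}\right)\right) = - 22 \left(-47 + \left(-7 + 4 + \frac{27}{10} + \frac{1}{5} \cdot 1 - 1\right)\right) = - 22 \left(-47 + \left(-7 + 4 + \frac{27}{10} + \frac{1}{5} - 1\right)\right) = - 22 \left(-47 - \frac{11}{10}\right) = \left(-22\right) \left(- \frac{481}{10}\right) = \frac{5291}{5}$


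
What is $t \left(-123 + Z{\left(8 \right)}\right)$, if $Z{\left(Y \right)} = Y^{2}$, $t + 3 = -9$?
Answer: $708$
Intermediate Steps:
$t = -12$ ($t = -3 - 9 = -12$)
$t \left(-123 + Z{\left(8 \right)}\right) = - 12 \left(-123 + 8^{2}\right) = - 12 \left(-123 + 64\right) = \left(-12\right) \left(-59\right) = 708$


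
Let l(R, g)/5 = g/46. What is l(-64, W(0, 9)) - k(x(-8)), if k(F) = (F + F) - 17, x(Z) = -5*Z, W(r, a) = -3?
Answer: -2913/46 ≈ -63.326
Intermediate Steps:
k(F) = -17 + 2*F (k(F) = 2*F - 17 = -17 + 2*F)
l(R, g) = 5*g/46 (l(R, g) = 5*(g/46) = 5*g/46)
l(-64, W(0, 9)) - k(x(-8)) = (5/46)*(-3) - (-17 + 2*(-5*(-8))) = -15/46 - (-17 + 2*40) = -15/46 - (-17 + 80) = -15/46 - 1*63 = -15/46 - 63 = -2913/46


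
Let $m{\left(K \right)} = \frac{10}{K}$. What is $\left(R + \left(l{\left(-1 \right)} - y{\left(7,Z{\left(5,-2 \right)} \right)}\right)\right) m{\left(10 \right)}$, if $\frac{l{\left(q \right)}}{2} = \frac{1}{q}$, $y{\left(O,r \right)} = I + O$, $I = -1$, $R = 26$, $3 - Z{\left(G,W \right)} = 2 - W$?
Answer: $18$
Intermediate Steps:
$Z{\left(G,W \right)} = 1 + W$ ($Z{\left(G,W \right)} = 3 - \left(2 - W\right) = 3 + \left(-2 + W\right) = 1 + W$)
$y{\left(O,r \right)} = -1 + O$
$l{\left(q \right)} = \frac{2}{q}$
$\left(R + \left(l{\left(-1 \right)} - y{\left(7,Z{\left(5,-2 \right)} \right)}\right)\right) m{\left(10 \right)} = \left(26 + \left(\frac{2}{-1} - \left(-1 + 7\right)\right)\right) \frac{10}{10} = \left(26 + \left(2 \left(-1\right) - 6\right)\right) 10 \cdot \frac{1}{10} = \left(26 - 8\right) 1 = 18 \cdot 1 = 18$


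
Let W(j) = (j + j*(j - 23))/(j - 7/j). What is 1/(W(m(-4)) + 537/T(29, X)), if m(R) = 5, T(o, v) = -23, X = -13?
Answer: -414/19441 ≈ -0.021295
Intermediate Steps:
W(j) = (j + j*(-23 + j))/(j - 7/j)
1/(W(m(-4)) + 537/T(29, X)) = 1/(5²*(-22 + 5)/(-7 + 5²) + 537/(-23)) = 1/(25*(-17)/(-7 + 25) + 537*(-1/23)) = 1/(25*(-17)/18 - 537/23) = 1/(25*(1/18)*(-17) - 537/23) = 1/(-425/18 - 537/23) = 1/(-19441/414) = -414/19441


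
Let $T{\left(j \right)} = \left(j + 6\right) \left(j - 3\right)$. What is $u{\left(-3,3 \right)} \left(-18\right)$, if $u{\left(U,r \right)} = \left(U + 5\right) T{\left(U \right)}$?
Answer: $648$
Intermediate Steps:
$T{\left(j \right)} = \left(-3 + j\right) \left(6 + j\right)$ ($T{\left(j \right)} = \left(6 + j\right) \left(-3 + j\right) = \left(-3 + j\right) \left(6 + j\right)$)
$u{\left(U,r \right)} = \left(5 + U\right) \left(-18 + U^{2} + 3 U\right)$ ($u{\left(U,r \right)} = \left(U + 5\right) \left(-18 + U^{2} + 3 U\right) = \left(5 + U\right) \left(-18 + U^{2} + 3 U\right)$)
$u{\left(-3,3 \right)} \left(-18\right) = \left(5 - 3\right) \left(-18 + \left(-3\right)^{2} + 3 \left(-3\right)\right) \left(-18\right) = 2 \left(-18 + 9 - 9\right) \left(-18\right) = 2 \left(-18\right) \left(-18\right) = \left(-36\right) \left(-18\right) = 648$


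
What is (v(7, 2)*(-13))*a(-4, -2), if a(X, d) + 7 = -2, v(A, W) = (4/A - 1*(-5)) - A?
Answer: -1170/7 ≈ -167.14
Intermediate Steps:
v(A, W) = 5 - A + 4/A (v(A, W) = (4/A + 5) - A = (5 + 4/A) - A = 5 - A + 4/A)
a(X, d) = -9 (a(X, d) = -7 - 2 = -9)
(v(7, 2)*(-13))*a(-4, -2) = ((5 - 1*7 + 4/7)*(-13))*(-9) = ((5 - 7 + 4*(⅐))*(-13))*(-9) = ((5 - 7 + 4/7)*(-13))*(-9) = -10/7*(-13)*(-9) = (130/7)*(-9) = -1170/7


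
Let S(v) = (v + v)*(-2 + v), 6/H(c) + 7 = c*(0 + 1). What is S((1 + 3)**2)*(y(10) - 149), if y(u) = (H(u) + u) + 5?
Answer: -59136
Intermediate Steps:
H(c) = 6/(-7 + c) (H(c) = 6/(-7 + c*(0 + 1)) = 6/(-7 + c*1) = 6/(-7 + c))
S(v) = 2*v*(-2 + v) (S(v) = (2*v)*(-2 + v) = 2*v*(-2 + v))
y(u) = 5 + u + 6/(-7 + u) (y(u) = (6/(-7 + u) + u) + 5 = (u + 6/(-7 + u)) + 5 = 5 + u + 6/(-7 + u))
S((1 + 3)**2)*(y(10) - 149) = (2*(1 + 3)**2*(-2 + (1 + 3)**2))*((6 + (-7 + 10)*(5 + 10))/(-7 + 10) - 149) = (2*4**2*(-2 + 4**2))*((6 + 3*15)/3 - 149) = (2*16*(-2 + 16))*((6 + 45)/3 - 149) = (2*16*14)*((1/3)*51 - 149) = 448*(17 - 149) = 448*(-132) = -59136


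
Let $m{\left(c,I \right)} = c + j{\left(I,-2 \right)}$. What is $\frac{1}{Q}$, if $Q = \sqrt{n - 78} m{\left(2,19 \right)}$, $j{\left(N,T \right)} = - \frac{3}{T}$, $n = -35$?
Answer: $- \frac{2 i \sqrt{113}}{791} \approx - 0.026878 i$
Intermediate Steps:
$m{\left(c,I \right)} = \frac{3}{2} + c$ ($m{\left(c,I \right)} = c - \frac{3}{-2} = c - - \frac{3}{2} = c + \frac{3}{2} = \frac{3}{2} + c$)
$Q = \frac{7 i \sqrt{113}}{2}$ ($Q = \sqrt{-35 - 78} \left(\frac{3}{2} + 2\right) = \sqrt{-113} \cdot \frac{7}{2} = i \sqrt{113} \cdot \frac{7}{2} = \frac{7 i \sqrt{113}}{2} \approx 37.206 i$)
$\frac{1}{Q} = \frac{1}{\frac{7}{2} i \sqrt{113}} = - \frac{2 i \sqrt{113}}{791}$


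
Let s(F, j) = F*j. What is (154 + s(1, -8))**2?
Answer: 21316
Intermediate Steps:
(154 + s(1, -8))**2 = (154 + 1*(-8))**2 = (154 - 8)**2 = 146**2 = 21316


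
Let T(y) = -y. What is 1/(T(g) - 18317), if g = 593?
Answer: -1/18910 ≈ -5.2882e-5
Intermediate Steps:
1/(T(g) - 18317) = 1/(-1*593 - 18317) = 1/(-593 - 18317) = 1/(-18910) = -1/18910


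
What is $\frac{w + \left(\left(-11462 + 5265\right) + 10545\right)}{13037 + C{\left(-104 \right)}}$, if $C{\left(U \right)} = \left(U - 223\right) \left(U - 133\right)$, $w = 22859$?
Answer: $\frac{27207}{90536} \approx 0.30051$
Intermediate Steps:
$C{\left(U \right)} = \left(-223 + U\right) \left(-133 + U\right)$
$\frac{w + \left(\left(-11462 + 5265\right) + 10545\right)}{13037 + C{\left(-104 \right)}} = \frac{22859 + \left(\left(-11462 + 5265\right) + 10545\right)}{13037 + \left(29659 + \left(-104\right)^{2} - -37024\right)} = \frac{22859 + \left(-6197 + 10545\right)}{13037 + \left(29659 + 10816 + 37024\right)} = \frac{22859 + 4348}{13037 + 77499} = \frac{27207}{90536}$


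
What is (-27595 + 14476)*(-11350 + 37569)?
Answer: -343967061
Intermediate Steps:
(-27595 + 14476)*(-11350 + 37569) = -13119*26219 = -343967061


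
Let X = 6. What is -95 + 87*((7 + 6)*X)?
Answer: 6691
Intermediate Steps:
-95 + 87*((7 + 6)*X) = -95 + 87*((7 + 6)*6) = -95 + 87*(13*6) = -95 + 87*78 = -95 + 6786 = 6691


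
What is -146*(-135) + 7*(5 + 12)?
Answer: 19829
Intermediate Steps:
-146*(-135) + 7*(5 + 12) = 19710 + 7*17 = 19710 + 119 = 19829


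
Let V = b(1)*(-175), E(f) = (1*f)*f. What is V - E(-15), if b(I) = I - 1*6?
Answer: 650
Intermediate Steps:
b(I) = -6 + I (b(I) = I - 6 = -6 + I)
E(f) = f² (E(f) = f*f = f²)
V = 875 (V = (-6 + 1)*(-175) = -5*(-175) = 875)
V - E(-15) = 875 - 1*(-15)² = 875 - 1*225 = 875 - 225 = 650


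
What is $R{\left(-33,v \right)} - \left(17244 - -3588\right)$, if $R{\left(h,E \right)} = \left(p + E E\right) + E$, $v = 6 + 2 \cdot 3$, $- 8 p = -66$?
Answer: $- \frac{82671}{4} \approx -20668.0$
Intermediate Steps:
$p = \frac{33}{4}$ ($p = \left(- \frac{1}{8}\right) \left(-66\right) = \frac{33}{4} \approx 8.25$)
$v = 12$ ($v = 6 + 6 = 12$)
$R{\left(h,E \right)} = \frac{33}{4} + E + E^{2}$ ($R{\left(h,E \right)} = \left(\frac{33}{4} + E E\right) + E = \left(\frac{33}{4} + E^{2}\right) + E = \frac{33}{4} + E + E^{2}$)
$R{\left(-33,v \right)} - \left(17244 - -3588\right) = \left(\frac{33}{4} + 12 + 12^{2}\right) - \left(17244 - -3588\right) = \left(\frac{33}{4} + 12 + 144\right) - \left(17244 + 3588\right) = \frac{657}{4} - 20832 = - \frac{82671}{4}$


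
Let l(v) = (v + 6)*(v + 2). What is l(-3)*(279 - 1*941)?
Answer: 1986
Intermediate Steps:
l(v) = (2 + v)*(6 + v) (l(v) = (6 + v)*(2 + v) = (2 + v)*(6 + v))
l(-3)*(279 - 1*941) = (12 + (-3)**2 + 8*(-3))*(279 - 1*941) = (12 + 9 - 24)*(279 - 941) = -3*(-662) = 1986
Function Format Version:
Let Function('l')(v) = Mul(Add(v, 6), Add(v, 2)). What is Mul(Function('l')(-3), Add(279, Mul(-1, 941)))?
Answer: 1986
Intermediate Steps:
Function('l')(v) = Mul(Add(2, v), Add(6, v)) (Function('l')(v) = Mul(Add(6, v), Add(2, v)) = Mul(Add(2, v), Add(6, v)))
Mul(Function('l')(-3), Add(279, Mul(-1, 941))) = Mul(Add(12, Pow(-3, 2), Mul(8, -3)), Add(279, Mul(-1, 941))) = Mul(Add(12, 9, -24), Add(279, -941)) = Mul(-3, -662) = 1986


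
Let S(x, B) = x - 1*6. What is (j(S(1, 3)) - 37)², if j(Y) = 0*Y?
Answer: 1369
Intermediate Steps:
S(x, B) = -6 + x (S(x, B) = x - 6 = -6 + x)
j(Y) = 0
(j(S(1, 3)) - 37)² = (0 - 37)² = (-37)² = 1369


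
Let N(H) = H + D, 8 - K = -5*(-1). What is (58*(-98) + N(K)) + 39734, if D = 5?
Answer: 34058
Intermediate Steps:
K = 3 (K = 8 - (-5)*(-1) = 8 - 1*5 = 8 - 5 = 3)
N(H) = 5 + H (N(H) = H + 5 = 5 + H)
(58*(-98) + N(K)) + 39734 = (58*(-98) + (5 + 3)) + 39734 = (-5684 + 8) + 39734 = -5676 + 39734 = 34058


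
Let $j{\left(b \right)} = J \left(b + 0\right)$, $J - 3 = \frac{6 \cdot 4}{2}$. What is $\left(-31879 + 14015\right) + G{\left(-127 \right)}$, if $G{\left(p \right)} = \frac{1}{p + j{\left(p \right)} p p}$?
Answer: $- \frac{548886977409}{30725872} \approx -17864.0$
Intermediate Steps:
$J = 15$ ($J = 3 + \frac{6 \cdot 4}{2} = 3 + 24 \cdot \frac{1}{2} = 3 + 12 = 15$)
$j{\left(b \right)} = 15 b$ ($j{\left(b \right)} = 15 \left(b + 0\right) = 15 b$)
$G{\left(p \right)} = \frac{1}{p + 15 p^{3}}$ ($G{\left(p \right)} = \frac{1}{p + 15 p p p} = \frac{1}{p + 15 p^{2} p} = \frac{1}{p + 15 p^{3}}$)
$\left(-31879 + 14015\right) + G{\left(-127 \right)} = \left(-31879 + 14015\right) + \frac{1}{-127 + 15 \left(-127\right)^{3}} = -17864 + \frac{1}{-127 + 15 \left(-2048383\right)} = -17864 + \frac{1}{-127 - 30725745} = -17864 + \frac{1}{-30725872} = -17864 - \frac{1}{30725872} = - \frac{548886977409}{30725872}$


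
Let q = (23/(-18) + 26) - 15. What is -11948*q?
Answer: -1045450/9 ≈ -1.1616e+5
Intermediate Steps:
q = 175/18 (q = (23*(-1/18) + 26) - 15 = (-23/18 + 26) - 15 = 445/18 - 15 = 175/18 ≈ 9.7222)
-11948*q = -11948*175/18 = -1045450/9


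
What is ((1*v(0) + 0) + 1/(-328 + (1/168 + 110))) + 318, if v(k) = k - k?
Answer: 11645946/36623 ≈ 318.00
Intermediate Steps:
v(k) = 0
((1*v(0) + 0) + 1/(-328 + (1/168 + 110))) + 318 = ((1*0 + 0) + 1/(-328 + (1/168 + 110))) + 318 = ((0 + 0) + 1/(-328 + (1/168 + 110))) + 318 = (0 + 1/(-328 + 18481/168)) + 318 = (0 + 1/(-36623/168)) + 318 = (0 - 168/36623) + 318 = -168/36623 + 318 = 11645946/36623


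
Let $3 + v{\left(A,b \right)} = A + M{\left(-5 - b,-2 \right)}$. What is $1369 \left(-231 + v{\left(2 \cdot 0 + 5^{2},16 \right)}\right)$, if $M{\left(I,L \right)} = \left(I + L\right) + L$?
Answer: $-320346$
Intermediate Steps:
$M{\left(I,L \right)} = I + 2 L$
$v{\left(A,b \right)} = -12 + A - b$ ($v{\left(A,b \right)} = -3 + \left(A + \left(\left(-5 - b\right) + 2 \left(-2\right)\right)\right) = -3 - \left(9 + b - A\right) = -12 + A - b$)
$1369 \left(-231 + v{\left(2 \cdot 0 + 5^{2},16 \right)}\right) = 1369 \left(-231 - \left(28 - 25\right)\right) = 1369 \left(-231 - 3\right) = 1369 \left(-234\right) = -320346$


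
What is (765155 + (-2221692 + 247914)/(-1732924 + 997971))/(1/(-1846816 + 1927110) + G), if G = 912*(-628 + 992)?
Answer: 45153727270768942/19590200579041129 ≈ 2.3049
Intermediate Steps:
G = 331968 (G = 912*364 = 331968)
(765155 + (-2221692 + 247914)/(-1732924 + 997971))/(1/(-1846816 + 1927110) + G) = (765155 + (-2221692 + 247914)/(-1732924 + 997971))/(1/(-1846816 + 1927110) + 331968) = (765155 - 1973778/(-734953))/(1/80294 + 331968) = (765155 - 1973778*(-1/734953))/(1/80294 + 331968) = (765155 + 1973778/734953)/(26655038593/80294) = (562354936493/734953)*(80294/26655038593) = 45153727270768942/19590200579041129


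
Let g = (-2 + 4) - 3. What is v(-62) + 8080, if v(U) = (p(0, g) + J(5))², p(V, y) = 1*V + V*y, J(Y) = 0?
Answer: 8080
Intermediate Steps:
g = -1 (g = 2 - 3 = -1)
p(V, y) = V + V*y
v(U) = 0 (v(U) = (0*(1 - 1) + 0)² = (0*0 + 0)² = (0 + 0)² = 0² = 0)
v(-62) + 8080 = 0 + 8080 = 8080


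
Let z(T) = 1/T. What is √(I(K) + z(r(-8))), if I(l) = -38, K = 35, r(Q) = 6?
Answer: I*√1362/6 ≈ 6.1509*I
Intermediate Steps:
√(I(K) + z(r(-8))) = √(-38 + 1/6) = √(-38 + ⅙) = √(-227/6) = I*√1362/6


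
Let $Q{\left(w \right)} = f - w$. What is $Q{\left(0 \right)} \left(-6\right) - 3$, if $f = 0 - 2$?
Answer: $9$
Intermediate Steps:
$f = -2$ ($f = 0 - 2 = -2$)
$Q{\left(w \right)} = -2 - w$
$Q{\left(0 \right)} \left(-6\right) - 3 = \left(-2 - 0\right) \left(-6\right) - 3 = \left(-2 + 0\right) \left(-6\right) - 3 = \left(-2\right) \left(-6\right) - 3 = 12 - 3 = 9$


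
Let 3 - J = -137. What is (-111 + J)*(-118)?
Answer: -3422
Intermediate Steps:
J = 140 (J = 3 - 1*(-137) = 3 + 137 = 140)
(-111 + J)*(-118) = (-111 + 140)*(-118) = 29*(-118) = -3422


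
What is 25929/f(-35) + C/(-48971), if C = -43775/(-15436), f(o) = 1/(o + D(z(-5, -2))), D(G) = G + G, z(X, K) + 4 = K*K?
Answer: -40353260697595/44465668 ≈ -9.0752e+5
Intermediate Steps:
z(X, K) = -4 + K**2 (z(X, K) = -4 + K*K = -4 + K**2)
D(G) = 2*G
f(o) = 1/o (f(o) = 1/(o + 2*(-4 + (-2)**2)) = 1/(o + 2*(-4 + 4)) = 1/(o + 2*0) = 1/(o + 0) = 1/o)
C = 2575/908 (C = -43775*(-1/15436) = 2575/908 ≈ 2.8359)
25929/f(-35) + C/(-48971) = 25929/(1/(-35)) + (2575/908)/(-48971) = 25929/(-1/35) + (2575/908)*(-1/48971) = 25929*(-35) - 2575/44465668 = -907515 - 2575/44465668 = -40353260697595/44465668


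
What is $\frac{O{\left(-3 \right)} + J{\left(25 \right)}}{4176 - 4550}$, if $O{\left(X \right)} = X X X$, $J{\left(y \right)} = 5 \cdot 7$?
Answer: $- \frac{4}{187} \approx -0.02139$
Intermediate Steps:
$J{\left(y \right)} = 35$
$O{\left(X \right)} = X^{3}$ ($O{\left(X \right)} = X^{2} X = X^{3}$)
$\frac{O{\left(-3 \right)} + J{\left(25 \right)}}{4176 - 4550} = \frac{\left(-3\right)^{3} + 35}{4176 - 4550} = \frac{-27 + 35}{-374} = 8 \left(- \frac{1}{374}\right) = - \frac{4}{187}$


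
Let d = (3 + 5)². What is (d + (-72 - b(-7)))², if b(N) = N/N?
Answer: 81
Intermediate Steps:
d = 64 (d = 8² = 64)
b(N) = 1
(d + (-72 - b(-7)))² = (64 + (-72 - 1*1))² = (64 + (-72 - 1))² = (64 - 73)² = (-9)² = 81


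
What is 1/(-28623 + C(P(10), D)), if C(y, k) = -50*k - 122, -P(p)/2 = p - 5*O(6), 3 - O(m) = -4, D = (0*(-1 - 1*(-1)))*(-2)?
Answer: -1/28745 ≈ -3.4789e-5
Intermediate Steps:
D = 0 (D = (0*(-1 + 1))*(-2) = (0*0)*(-2) = 0*(-2) = 0)
O(m) = 7 (O(m) = 3 - 1*(-4) = 3 + 4 = 7)
P(p) = 70 - 2*p (P(p) = -2*(p - 5*7) = -2*(p - 35) = -2*(-35 + p) = 70 - 2*p)
C(y, k) = -122 - 50*k
1/(-28623 + C(P(10), D)) = 1/(-28623 + (-122 - 50*0)) = 1/(-28623 + (-122 + 0)) = 1/(-28623 - 122) = 1/(-28745) = -1/28745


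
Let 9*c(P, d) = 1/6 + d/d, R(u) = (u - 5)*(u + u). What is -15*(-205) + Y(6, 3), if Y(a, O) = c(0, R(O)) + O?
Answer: 166219/54 ≈ 3078.1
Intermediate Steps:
R(u) = 2*u*(-5 + u) (R(u) = (-5 + u)*(2*u) = 2*u*(-5 + u))
c(P, d) = 7/54 (c(P, d) = (1/6 + d/d)/9 = (1*(1/6) + 1)/9 = (1/6 + 1)/9 = (1/9)*(7/6) = 7/54)
Y(a, O) = 7/54 + O
-15*(-205) + Y(6, 3) = -15*(-205) + (7/54 + 3) = 3075 + 169/54 = 166219/54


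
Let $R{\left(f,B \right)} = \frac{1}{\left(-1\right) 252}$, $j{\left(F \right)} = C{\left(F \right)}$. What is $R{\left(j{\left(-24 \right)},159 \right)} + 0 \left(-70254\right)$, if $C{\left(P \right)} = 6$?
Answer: $- \frac{1}{252} \approx -0.0039683$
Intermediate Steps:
$j{\left(F \right)} = 6$
$R{\left(f,B \right)} = - \frac{1}{252}$ ($R{\left(f,B \right)} = \frac{1}{-252} = - \frac{1}{252}$)
$R{\left(j{\left(-24 \right)},159 \right)} + 0 \left(-70254\right) = - \frac{1}{252} + 0 \left(-70254\right) = - \frac{1}{252} + 0 = - \frac{1}{252}$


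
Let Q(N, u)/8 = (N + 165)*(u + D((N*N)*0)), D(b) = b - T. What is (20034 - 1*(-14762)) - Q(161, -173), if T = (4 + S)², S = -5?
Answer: 488588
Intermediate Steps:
T = 1 (T = (4 - 5)² = (-1)² = 1)
D(b) = -1 + b (D(b) = b - 1*1 = b - 1 = -1 + b)
Q(N, u) = 8*(-1 + u)*(165 + N) (Q(N, u) = 8*((N + 165)*(u + (-1 + (N*N)*0))) = 8*((165 + N)*(u + (-1 + N²*0))) = 8*((165 + N)*(u + (-1 + 0))) = 8*((165 + N)*(u - 1)) = 8*((165 + N)*(-1 + u)) = 8*((-1 + u)*(165 + N)) = 8*(-1 + u)*(165 + N))
(20034 - 1*(-14762)) - Q(161, -173) = (20034 - 1*(-14762)) - (-1320 - 8*161 + 1320*(-173) + 8*161*(-173)) = (20034 + 14762) - (-1320 - 1288 - 228360 - 222824) = 34796 - 1*(-453792) = 34796 + 453792 = 488588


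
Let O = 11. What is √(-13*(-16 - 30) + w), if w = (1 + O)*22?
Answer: √862 ≈ 29.360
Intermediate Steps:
w = 264 (w = (1 + 11)*22 = 12*22 = 264)
√(-13*(-16 - 30) + w) = √(-13*(-16 - 30) + 264) = √(-13*(-46) + 264) = √(598 + 264) = √862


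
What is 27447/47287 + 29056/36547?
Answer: 10471703/7613207 ≈ 1.3755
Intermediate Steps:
27447/47287 + 29056/36547 = 27447*(1/47287) + 29056*(1/36547) = 27447/47287 + 128/161 = 10471703/7613207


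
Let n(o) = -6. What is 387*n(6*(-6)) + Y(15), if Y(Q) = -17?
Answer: -2339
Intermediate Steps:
387*n(6*(-6)) + Y(15) = 387*(-6) - 17 = -2322 - 17 = -2339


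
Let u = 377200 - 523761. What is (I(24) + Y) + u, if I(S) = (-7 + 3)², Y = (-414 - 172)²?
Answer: 196851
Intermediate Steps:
u = -146561
Y = 343396 (Y = (-586)² = 343396)
I(S) = 16 (I(S) = (-4)² = 16)
(I(24) + Y) + u = (16 + 343396) - 146561 = 343412 - 146561 = 196851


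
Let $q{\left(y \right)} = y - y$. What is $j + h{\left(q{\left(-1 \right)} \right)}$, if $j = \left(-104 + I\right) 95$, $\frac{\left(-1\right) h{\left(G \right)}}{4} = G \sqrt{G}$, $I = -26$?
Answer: $-12350$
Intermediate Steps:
$q{\left(y \right)} = 0$
$h{\left(G \right)} = - 4 G^{\frac{3}{2}}$ ($h{\left(G \right)} = - 4 G \sqrt{G} = - 4 G^{\frac{3}{2}}$)
$j = -12350$ ($j = \left(-104 - 26\right) 95 = \left(-130\right) 95 = -12350$)
$j + h{\left(q{\left(-1 \right)} \right)} = -12350 - 4 \cdot 0^{\frac{3}{2}} = -12350 - 0 = -12350 + 0 = -12350$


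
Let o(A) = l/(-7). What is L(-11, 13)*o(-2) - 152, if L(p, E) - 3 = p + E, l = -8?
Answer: -1024/7 ≈ -146.29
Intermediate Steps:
L(p, E) = 3 + E + p (L(p, E) = 3 + (p + E) = 3 + (E + p) = 3 + E + p)
o(A) = 8/7 (o(A) = -8/(-7) = -8*(-⅐) = 8/7)
L(-11, 13)*o(-2) - 152 = (3 + 13 - 11)*(8/7) - 152 = 5*(8/7) - 152 = 40/7 - 152 = -1024/7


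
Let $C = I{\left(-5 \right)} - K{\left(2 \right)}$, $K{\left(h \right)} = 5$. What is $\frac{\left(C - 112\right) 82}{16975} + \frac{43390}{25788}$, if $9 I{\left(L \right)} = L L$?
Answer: $\frac{106073381}{93803850} \approx 1.1308$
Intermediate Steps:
$I{\left(L \right)} = \frac{L^{2}}{9}$ ($I{\left(L \right)} = \frac{L L}{9} = \frac{L^{2}}{9}$)
$C = - \frac{20}{9}$ ($C = \frac{\left(-5\right)^{2}}{9} - 5 = \frac{1}{9} \cdot 25 - 5 = \frac{25}{9} - 5 = - \frac{20}{9} \approx -2.2222$)
$\frac{\left(C - 112\right) 82}{16975} + \frac{43390}{25788} = \frac{\left(- \frac{20}{9} - 112\right) 82}{16975} + \frac{43390}{25788} = \left(- \frac{1028}{9}\right) 82 \cdot \frac{1}{16975} + 43390 \cdot \frac{1}{25788} = \left(- \frac{84296}{9}\right) \frac{1}{16975} + \frac{21695}{12894} = - \frac{84296}{152775} + \frac{21695}{12894} = \frac{106073381}{93803850}$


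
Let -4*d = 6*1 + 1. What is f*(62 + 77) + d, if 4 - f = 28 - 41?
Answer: 9445/4 ≈ 2361.3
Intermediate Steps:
f = 17 (f = 4 - (28 - 41) = 4 - 1*(-13) = 4 + 13 = 17)
d = -7/4 (d = -(6*1 + 1)/4 = -(6 + 1)/4 = -¼*7 = -7/4 ≈ -1.7500)
f*(62 + 77) + d = 17*(62 + 77) - 7/4 = 17*139 - 7/4 = 2363 - 7/4 = 9445/4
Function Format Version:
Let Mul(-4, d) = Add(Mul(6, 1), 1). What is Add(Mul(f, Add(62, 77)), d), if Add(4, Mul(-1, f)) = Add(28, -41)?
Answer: Rational(9445, 4) ≈ 2361.3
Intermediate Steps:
f = 17 (f = Add(4, Mul(-1, Add(28, -41))) = Add(4, Mul(-1, -13)) = Add(4, 13) = 17)
d = Rational(-7, 4) (d = Mul(Rational(-1, 4), Add(Mul(6, 1), 1)) = Mul(Rational(-1, 4), Add(6, 1)) = Mul(Rational(-1, 4), 7) = Rational(-7, 4) ≈ -1.7500)
Add(Mul(f, Add(62, 77)), d) = Add(Mul(17, Add(62, 77)), Rational(-7, 4)) = Add(Mul(17, 139), Rational(-7, 4)) = Add(2363, Rational(-7, 4)) = Rational(9445, 4)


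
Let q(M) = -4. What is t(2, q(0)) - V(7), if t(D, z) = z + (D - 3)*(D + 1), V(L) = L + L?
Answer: -21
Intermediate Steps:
V(L) = 2*L
t(D, z) = z + (1 + D)*(-3 + D) (t(D, z) = z + (-3 + D)*(1 + D) = z + (1 + D)*(-3 + D))
t(2, q(0)) - V(7) = (-3 - 4 + 2² - 2*2) - 2*7 = (-3 - 4 + 4 - 4) - 1*14 = -7 - 14 = -21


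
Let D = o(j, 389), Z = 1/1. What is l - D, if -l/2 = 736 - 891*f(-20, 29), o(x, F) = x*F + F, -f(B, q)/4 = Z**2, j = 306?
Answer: -128023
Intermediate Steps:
Z = 1
f(B, q) = -4 (f(B, q) = -4*1**2 = -4*1 = -4)
o(x, F) = F + F*x (o(x, F) = F*x + F = F + F*x)
D = 119423 (D = 389*(1 + 306) = 389*307 = 119423)
l = -8600 (l = -2*(736 - 891*(-4)) = -2*(736 + 3564) = -2*4300 = -8600)
l - D = -8600 - 1*119423 = -8600 - 119423 = -128023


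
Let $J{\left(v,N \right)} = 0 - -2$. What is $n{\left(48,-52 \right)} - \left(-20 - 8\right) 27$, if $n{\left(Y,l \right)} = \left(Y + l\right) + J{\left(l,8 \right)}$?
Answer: $754$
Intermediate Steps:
$J{\left(v,N \right)} = 2$ ($J{\left(v,N \right)} = 0 + 2 = 2$)
$n{\left(Y,l \right)} = 2 + Y + l$ ($n{\left(Y,l \right)} = \left(Y + l\right) + 2 = 2 + Y + l$)
$n{\left(48,-52 \right)} - \left(-20 - 8\right) 27 = \left(2 + 48 - 52\right) - \left(-20 - 8\right) 27 = -2 - \left(-28\right) 27 = -2 - -756 = -2 + 756 = 754$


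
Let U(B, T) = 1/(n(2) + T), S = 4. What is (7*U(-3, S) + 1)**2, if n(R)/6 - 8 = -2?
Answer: 2209/1600 ≈ 1.3806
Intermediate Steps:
n(R) = 36 (n(R) = 48 + 6*(-2) = 48 - 12 = 36)
U(B, T) = 1/(36 + T)
(7*U(-3, S) + 1)**2 = (7/(36 + 4) + 1)**2 = (7/40 + 1)**2 = (47/40)**2 = 2209/1600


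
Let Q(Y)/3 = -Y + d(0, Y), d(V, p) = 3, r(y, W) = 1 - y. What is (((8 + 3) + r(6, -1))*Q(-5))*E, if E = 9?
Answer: 1296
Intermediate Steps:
Q(Y) = 9 - 3*Y (Q(Y) = 3*(-Y + 3) = 3*(3 - Y) = 9 - 3*Y)
(((8 + 3) + r(6, -1))*Q(-5))*E = (((8 + 3) + (1 - 1*6))*(9 - 3*(-5)))*9 = ((11 + (1 - 6))*(9 + 15))*9 = ((11 - 5)*24)*9 = (6*24)*9 = 144*9 = 1296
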